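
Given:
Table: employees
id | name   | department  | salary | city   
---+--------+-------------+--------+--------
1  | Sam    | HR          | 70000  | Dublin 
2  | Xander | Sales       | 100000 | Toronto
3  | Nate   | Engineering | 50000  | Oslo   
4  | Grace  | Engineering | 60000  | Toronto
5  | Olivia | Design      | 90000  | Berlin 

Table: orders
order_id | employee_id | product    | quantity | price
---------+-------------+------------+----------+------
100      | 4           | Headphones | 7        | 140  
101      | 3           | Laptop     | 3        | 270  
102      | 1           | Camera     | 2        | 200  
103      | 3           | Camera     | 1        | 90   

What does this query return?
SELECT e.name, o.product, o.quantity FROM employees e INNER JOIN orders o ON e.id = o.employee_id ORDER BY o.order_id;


Joining employees.id = orders.employee_id:
  employee Grace (id=4) -> order Headphones
  employee Nate (id=3) -> order Laptop
  employee Sam (id=1) -> order Camera
  employee Nate (id=3) -> order Camera


4 rows:
Grace, Headphones, 7
Nate, Laptop, 3
Sam, Camera, 2
Nate, Camera, 1


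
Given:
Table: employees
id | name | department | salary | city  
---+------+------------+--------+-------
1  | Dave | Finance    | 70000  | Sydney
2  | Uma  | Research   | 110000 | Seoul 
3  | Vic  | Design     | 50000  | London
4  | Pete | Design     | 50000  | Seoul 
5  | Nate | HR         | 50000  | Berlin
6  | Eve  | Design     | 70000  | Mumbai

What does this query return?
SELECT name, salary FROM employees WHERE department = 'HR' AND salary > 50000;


Filtering: department = 'HR' AND salary > 50000
Matching: 0 rows

Empty result set (0 rows)


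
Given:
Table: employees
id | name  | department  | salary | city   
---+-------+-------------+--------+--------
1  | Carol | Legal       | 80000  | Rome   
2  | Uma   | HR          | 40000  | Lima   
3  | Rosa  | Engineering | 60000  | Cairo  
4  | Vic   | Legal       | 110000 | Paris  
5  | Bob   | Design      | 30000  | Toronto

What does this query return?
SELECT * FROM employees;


SELECT * returns all 5 rows with all columns

5 rows:
1, Carol, Legal, 80000, Rome
2, Uma, HR, 40000, Lima
3, Rosa, Engineering, 60000, Cairo
4, Vic, Legal, 110000, Paris
5, Bob, Design, 30000, Toronto


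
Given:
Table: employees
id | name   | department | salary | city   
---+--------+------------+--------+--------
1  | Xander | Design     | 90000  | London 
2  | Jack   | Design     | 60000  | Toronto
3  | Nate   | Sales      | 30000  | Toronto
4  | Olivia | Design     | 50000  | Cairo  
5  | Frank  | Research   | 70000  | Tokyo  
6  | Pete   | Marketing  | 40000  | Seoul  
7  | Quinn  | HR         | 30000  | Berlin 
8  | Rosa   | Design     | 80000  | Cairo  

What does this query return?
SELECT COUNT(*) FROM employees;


COUNT(*) counts all rows

8


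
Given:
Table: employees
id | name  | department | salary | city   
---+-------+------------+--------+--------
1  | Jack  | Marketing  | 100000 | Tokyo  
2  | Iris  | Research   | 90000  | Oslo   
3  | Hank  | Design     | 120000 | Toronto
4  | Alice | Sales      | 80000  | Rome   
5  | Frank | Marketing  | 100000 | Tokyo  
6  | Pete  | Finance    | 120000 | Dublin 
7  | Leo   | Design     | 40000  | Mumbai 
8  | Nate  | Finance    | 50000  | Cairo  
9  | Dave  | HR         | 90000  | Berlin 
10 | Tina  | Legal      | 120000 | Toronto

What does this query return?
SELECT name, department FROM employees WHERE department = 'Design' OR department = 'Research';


Filtering: department = 'Design' OR 'Research'
Matching: 3 rows

3 rows:
Iris, Research
Hank, Design
Leo, Design


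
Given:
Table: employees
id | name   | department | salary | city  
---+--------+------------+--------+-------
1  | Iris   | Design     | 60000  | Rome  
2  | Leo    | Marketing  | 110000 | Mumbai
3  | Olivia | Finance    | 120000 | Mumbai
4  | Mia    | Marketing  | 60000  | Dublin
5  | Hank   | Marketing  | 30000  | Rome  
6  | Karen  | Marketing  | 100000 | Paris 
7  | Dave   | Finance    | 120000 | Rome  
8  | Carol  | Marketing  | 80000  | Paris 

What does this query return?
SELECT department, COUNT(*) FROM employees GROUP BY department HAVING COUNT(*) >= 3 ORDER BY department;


Groups with count >= 3:
  Marketing: 5 -> PASS
  Design: 1 -> filtered out
  Finance: 2 -> filtered out


1 groups:
Marketing, 5


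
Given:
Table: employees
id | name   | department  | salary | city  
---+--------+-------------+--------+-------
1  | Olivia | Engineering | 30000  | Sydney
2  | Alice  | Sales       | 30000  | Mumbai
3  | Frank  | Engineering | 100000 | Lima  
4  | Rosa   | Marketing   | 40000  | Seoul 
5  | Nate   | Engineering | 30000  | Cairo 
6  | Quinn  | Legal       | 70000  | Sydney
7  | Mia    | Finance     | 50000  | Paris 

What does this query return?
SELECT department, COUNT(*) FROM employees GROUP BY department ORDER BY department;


Assigning each row to its department group:
  Olivia -> Engineering
  Alice -> Sales
  Frank -> Engineering
  Rosa -> Marketing
  Nate -> Engineering
  Quinn -> Legal
  Mia -> Finance


5 groups:
Engineering, 3
Finance, 1
Legal, 1
Marketing, 1
Sales, 1


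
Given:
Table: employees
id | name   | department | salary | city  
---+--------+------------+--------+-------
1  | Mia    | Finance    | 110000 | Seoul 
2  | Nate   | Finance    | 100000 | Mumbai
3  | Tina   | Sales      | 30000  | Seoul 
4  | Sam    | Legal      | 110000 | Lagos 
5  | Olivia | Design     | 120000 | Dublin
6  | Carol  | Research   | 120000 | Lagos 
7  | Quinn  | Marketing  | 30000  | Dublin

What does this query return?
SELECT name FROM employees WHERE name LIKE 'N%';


LIKE 'N%' matches names starting with 'N'
Matching: 1

1 rows:
Nate


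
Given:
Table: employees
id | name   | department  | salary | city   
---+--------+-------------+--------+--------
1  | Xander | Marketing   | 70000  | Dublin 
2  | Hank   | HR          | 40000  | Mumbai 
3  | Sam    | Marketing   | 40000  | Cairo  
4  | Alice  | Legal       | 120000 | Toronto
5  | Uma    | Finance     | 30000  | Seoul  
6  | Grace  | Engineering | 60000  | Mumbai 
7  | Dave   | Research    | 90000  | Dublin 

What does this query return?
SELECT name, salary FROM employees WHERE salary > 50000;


Filtering: salary > 50000
Matching: 4 rows

4 rows:
Xander, 70000
Alice, 120000
Grace, 60000
Dave, 90000


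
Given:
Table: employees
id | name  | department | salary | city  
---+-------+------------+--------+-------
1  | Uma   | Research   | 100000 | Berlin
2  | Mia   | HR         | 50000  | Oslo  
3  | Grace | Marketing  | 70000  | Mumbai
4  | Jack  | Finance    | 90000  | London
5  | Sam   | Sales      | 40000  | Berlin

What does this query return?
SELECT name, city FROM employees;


Projecting columns: name, city

5 rows:
Uma, Berlin
Mia, Oslo
Grace, Mumbai
Jack, London
Sam, Berlin


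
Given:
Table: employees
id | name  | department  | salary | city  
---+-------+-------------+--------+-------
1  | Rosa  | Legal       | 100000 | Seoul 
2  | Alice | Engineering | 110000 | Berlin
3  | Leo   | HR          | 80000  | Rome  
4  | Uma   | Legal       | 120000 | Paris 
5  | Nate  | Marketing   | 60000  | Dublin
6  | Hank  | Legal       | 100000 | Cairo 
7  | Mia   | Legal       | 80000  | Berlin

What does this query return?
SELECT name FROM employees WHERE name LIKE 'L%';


LIKE 'L%' matches names starting with 'L'
Matching: 1

1 rows:
Leo


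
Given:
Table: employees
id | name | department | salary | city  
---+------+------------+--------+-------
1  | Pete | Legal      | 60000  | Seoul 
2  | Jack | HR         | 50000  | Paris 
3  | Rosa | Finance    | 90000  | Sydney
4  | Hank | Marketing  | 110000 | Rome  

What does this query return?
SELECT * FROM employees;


SELECT * returns all 4 rows with all columns

4 rows:
1, Pete, Legal, 60000, Seoul
2, Jack, HR, 50000, Paris
3, Rosa, Finance, 90000, Sydney
4, Hank, Marketing, 110000, Rome


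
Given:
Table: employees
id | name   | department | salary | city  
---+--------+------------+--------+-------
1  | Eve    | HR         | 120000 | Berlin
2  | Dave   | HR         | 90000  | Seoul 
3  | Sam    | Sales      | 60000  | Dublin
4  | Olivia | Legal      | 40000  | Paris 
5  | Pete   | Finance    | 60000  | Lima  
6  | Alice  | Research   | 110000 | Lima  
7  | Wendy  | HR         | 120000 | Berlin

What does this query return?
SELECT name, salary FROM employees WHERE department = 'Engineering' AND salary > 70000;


Filtering: department = 'Engineering' AND salary > 70000
Matching: 0 rows

Empty result set (0 rows)


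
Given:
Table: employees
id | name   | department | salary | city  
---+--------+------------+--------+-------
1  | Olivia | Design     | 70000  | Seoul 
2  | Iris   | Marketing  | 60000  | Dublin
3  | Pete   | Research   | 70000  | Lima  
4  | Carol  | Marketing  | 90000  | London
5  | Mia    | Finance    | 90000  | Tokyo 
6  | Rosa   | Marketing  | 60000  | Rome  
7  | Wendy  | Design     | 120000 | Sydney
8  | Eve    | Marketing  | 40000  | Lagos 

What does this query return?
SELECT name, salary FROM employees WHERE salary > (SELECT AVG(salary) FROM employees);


Subquery: AVG(salary) = 75000.0
Filtering: salary > 75000.0
  Carol (90000) -> MATCH
  Mia (90000) -> MATCH
  Wendy (120000) -> MATCH


3 rows:
Carol, 90000
Mia, 90000
Wendy, 120000


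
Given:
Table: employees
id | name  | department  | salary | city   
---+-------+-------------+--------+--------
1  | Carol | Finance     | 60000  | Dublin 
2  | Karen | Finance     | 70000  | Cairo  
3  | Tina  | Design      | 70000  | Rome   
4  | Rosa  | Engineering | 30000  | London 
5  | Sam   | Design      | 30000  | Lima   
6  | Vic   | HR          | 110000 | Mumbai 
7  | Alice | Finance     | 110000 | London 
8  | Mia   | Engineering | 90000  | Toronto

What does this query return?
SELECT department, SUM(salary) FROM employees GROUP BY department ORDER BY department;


Summing salary within each department:
  Design: 70000 + 30000 = 100000
  Engineering: 30000 + 90000 = 120000
  Finance: 60000 + 70000 + 110000 = 240000
  HR: 110000 = 110000


4 groups:
Design, 100000
Engineering, 120000
Finance, 240000
HR, 110000


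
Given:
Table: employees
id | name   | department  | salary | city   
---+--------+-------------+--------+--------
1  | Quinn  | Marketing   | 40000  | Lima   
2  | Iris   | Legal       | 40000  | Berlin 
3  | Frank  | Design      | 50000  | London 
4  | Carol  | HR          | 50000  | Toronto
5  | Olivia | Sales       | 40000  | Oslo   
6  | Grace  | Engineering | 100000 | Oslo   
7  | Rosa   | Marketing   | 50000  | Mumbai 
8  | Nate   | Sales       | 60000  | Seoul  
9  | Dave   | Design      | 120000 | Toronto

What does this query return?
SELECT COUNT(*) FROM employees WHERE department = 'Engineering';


Counting rows where department = 'Engineering'
  Grace -> MATCH


1


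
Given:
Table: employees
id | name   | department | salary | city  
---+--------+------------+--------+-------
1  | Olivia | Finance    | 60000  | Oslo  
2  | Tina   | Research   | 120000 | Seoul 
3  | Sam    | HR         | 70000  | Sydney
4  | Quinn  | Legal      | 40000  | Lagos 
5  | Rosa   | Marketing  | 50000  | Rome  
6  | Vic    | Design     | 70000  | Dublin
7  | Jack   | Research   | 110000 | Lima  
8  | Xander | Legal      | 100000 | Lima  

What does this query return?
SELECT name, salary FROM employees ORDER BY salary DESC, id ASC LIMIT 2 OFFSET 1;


Sort by salary DESC (id ASC tiebreak), then skip 1 and take 2
Rows 2 through 3

2 rows:
Jack, 110000
Xander, 100000


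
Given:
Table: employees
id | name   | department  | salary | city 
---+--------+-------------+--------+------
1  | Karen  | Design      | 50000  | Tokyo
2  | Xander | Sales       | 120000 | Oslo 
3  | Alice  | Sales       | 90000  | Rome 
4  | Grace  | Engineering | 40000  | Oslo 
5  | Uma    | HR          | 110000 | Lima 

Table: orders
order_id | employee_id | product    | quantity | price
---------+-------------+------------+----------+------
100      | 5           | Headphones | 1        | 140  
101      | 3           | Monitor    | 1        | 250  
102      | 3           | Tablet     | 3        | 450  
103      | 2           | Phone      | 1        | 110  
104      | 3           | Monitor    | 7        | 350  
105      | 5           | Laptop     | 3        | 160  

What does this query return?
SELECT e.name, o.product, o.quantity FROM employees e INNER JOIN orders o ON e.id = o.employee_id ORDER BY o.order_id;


Joining employees.id = orders.employee_id:
  employee Uma (id=5) -> order Headphones
  employee Alice (id=3) -> order Monitor
  employee Alice (id=3) -> order Tablet
  employee Xander (id=2) -> order Phone
  employee Alice (id=3) -> order Monitor
  employee Uma (id=5) -> order Laptop


6 rows:
Uma, Headphones, 1
Alice, Monitor, 1
Alice, Tablet, 3
Xander, Phone, 1
Alice, Monitor, 7
Uma, Laptop, 3


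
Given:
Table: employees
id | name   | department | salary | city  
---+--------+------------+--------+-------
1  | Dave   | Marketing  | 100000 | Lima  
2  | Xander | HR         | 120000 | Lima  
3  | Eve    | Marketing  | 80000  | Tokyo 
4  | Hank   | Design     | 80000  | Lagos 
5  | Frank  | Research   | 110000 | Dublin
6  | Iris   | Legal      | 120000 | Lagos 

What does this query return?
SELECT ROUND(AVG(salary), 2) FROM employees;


SUM(salary) = 610000
COUNT = 6
ROUND(AVG, 2) = ROUND(610000 / 6, 2) = 101666.67

101666.67


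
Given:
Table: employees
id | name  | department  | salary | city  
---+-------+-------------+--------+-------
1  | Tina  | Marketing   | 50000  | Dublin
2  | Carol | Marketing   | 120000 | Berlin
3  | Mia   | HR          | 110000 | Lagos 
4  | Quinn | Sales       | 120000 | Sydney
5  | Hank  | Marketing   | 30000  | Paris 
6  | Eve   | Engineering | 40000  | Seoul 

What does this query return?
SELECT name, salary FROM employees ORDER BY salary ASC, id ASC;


Sorting by salary ASC, then id ASC for ties

6 rows:
Hank, 30000
Eve, 40000
Tina, 50000
Mia, 110000
Carol, 120000
Quinn, 120000


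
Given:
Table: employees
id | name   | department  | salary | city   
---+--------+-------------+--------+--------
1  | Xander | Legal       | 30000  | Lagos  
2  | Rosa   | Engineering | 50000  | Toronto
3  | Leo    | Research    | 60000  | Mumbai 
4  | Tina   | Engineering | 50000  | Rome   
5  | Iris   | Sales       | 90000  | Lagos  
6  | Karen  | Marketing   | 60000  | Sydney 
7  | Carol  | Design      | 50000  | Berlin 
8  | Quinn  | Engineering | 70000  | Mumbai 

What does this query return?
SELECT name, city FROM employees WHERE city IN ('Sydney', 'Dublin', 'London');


Filtering: city IN ('Sydney', 'Dublin', 'London')
Matching: 1 rows

1 rows:
Karen, Sydney


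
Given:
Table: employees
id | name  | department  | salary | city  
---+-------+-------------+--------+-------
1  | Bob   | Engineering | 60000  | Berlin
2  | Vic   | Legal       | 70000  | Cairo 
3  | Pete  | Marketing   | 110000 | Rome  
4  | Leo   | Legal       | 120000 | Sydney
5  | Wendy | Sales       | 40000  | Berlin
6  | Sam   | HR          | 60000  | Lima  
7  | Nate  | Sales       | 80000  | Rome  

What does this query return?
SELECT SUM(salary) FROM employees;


SUM(salary) = 60000 + 70000 + 110000 + 120000 + 40000 + 60000 + 80000 = 540000

540000


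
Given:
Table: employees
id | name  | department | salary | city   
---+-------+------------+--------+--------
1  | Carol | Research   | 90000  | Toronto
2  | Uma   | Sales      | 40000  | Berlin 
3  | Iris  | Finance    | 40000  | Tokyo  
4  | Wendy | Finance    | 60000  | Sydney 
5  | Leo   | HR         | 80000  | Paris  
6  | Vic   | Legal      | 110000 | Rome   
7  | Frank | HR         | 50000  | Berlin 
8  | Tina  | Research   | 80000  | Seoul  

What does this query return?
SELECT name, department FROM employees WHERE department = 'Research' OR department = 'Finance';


Filtering: department = 'Research' OR 'Finance'
Matching: 4 rows

4 rows:
Carol, Research
Iris, Finance
Wendy, Finance
Tina, Research


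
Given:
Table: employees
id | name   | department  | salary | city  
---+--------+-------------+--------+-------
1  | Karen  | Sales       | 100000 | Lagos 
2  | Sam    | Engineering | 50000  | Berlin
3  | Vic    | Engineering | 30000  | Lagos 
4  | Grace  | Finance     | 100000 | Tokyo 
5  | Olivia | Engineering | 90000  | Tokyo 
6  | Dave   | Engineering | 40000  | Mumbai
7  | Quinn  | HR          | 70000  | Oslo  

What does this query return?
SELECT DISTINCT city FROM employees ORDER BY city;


All 'city' values (row order): Lagos, Berlin, Lagos, Tokyo, Tokyo, Mumbai, Oslo
Removing duplicates leaves 5 unique value(s).

5 values:
Berlin
Lagos
Mumbai
Oslo
Tokyo


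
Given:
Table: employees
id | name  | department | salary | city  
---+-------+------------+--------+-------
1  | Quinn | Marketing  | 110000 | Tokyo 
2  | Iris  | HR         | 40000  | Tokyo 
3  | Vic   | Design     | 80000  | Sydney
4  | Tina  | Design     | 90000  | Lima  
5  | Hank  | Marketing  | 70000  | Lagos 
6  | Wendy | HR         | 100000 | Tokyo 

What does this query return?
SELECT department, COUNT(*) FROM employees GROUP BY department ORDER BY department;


Assigning each row to its department group:
  Quinn -> Marketing
  Iris -> HR
  Vic -> Design
  Tina -> Design
  Hank -> Marketing
  Wendy -> HR


3 groups:
Design, 2
HR, 2
Marketing, 2


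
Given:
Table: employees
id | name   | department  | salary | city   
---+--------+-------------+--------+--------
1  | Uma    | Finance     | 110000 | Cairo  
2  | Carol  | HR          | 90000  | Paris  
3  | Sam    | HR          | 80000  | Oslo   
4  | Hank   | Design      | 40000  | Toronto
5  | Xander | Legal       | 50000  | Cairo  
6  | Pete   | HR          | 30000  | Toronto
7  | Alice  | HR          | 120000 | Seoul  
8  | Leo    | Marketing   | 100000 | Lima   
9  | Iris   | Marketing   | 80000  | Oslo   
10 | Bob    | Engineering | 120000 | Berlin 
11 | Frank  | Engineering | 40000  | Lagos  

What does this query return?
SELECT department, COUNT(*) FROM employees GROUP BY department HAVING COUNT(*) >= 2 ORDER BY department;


Groups with count >= 2:
  Engineering: 2 -> PASS
  HR: 4 -> PASS
  Marketing: 2 -> PASS
  Design: 1 -> filtered out
  Finance: 1 -> filtered out
  Legal: 1 -> filtered out


3 groups:
Engineering, 2
HR, 4
Marketing, 2


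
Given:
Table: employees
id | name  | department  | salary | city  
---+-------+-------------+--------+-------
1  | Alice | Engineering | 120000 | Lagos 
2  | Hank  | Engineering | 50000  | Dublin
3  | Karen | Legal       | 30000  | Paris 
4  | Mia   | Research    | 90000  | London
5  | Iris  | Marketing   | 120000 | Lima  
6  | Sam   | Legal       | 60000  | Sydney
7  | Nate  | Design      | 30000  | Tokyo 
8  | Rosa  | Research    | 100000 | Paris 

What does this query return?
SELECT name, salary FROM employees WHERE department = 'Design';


Filtering: department = 'Design'
Matching rows: 1

1 rows:
Nate, 30000


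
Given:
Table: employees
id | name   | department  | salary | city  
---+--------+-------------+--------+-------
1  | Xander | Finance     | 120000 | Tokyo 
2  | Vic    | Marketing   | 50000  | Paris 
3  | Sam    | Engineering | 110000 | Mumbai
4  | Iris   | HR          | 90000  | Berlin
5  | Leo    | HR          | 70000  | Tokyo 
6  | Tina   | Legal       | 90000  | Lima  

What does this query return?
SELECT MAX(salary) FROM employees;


Salaries: 120000, 50000, 110000, 90000, 70000, 90000
MAX = 120000

120000


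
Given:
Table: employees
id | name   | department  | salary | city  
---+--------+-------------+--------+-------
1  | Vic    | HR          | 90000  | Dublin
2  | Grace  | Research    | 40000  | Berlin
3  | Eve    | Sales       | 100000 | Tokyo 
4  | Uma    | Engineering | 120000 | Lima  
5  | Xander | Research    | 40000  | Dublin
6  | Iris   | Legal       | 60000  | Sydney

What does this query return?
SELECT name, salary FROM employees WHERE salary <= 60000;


Filtering: salary <= 60000
Matching: 3 rows

3 rows:
Grace, 40000
Xander, 40000
Iris, 60000


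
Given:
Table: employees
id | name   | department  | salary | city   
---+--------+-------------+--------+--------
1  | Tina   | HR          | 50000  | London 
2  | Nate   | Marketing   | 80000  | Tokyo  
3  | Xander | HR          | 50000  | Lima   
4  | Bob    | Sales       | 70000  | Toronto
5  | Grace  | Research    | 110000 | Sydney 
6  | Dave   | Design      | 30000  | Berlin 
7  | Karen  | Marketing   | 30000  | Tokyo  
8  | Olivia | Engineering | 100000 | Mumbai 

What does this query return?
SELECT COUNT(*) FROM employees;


COUNT(*) counts all rows

8


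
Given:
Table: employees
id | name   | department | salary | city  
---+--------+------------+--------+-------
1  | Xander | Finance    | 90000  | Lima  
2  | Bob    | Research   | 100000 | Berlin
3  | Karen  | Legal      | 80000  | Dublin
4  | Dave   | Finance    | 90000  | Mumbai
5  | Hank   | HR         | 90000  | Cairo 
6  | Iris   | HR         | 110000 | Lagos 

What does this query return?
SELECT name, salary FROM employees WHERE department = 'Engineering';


Filtering: department = 'Engineering'
Matching rows: 0

Empty result set (0 rows)


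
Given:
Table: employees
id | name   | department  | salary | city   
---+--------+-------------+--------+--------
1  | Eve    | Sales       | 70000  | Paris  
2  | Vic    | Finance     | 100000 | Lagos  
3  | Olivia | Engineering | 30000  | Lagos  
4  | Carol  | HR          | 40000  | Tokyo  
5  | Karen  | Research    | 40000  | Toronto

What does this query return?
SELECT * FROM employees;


SELECT * returns all 5 rows with all columns

5 rows:
1, Eve, Sales, 70000, Paris
2, Vic, Finance, 100000, Lagos
3, Olivia, Engineering, 30000, Lagos
4, Carol, HR, 40000, Tokyo
5, Karen, Research, 40000, Toronto


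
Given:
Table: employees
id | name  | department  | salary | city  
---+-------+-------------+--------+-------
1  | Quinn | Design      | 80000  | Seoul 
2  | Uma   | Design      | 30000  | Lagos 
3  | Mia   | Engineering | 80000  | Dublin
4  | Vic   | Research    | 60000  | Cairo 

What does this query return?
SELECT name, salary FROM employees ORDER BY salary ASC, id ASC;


Sorting by salary ASC, then id ASC for ties

4 rows:
Uma, 30000
Vic, 60000
Quinn, 80000
Mia, 80000


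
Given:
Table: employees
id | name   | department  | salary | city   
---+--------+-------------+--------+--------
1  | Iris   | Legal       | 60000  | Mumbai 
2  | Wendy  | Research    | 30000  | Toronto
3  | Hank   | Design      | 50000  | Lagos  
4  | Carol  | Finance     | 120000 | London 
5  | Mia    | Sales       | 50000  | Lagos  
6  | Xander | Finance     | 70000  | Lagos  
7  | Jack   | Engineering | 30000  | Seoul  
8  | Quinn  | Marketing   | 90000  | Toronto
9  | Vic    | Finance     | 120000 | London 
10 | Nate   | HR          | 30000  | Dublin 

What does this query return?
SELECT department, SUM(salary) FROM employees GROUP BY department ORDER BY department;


Summing salary within each department:
  Design: 50000 = 50000
  Engineering: 30000 = 30000
  Finance: 120000 + 70000 + 120000 = 310000
  HR: 30000 = 30000
  Legal: 60000 = 60000
  Marketing: 90000 = 90000
  Research: 30000 = 30000
  Sales: 50000 = 50000


8 groups:
Design, 50000
Engineering, 30000
Finance, 310000
HR, 30000
Legal, 60000
Marketing, 90000
Research, 30000
Sales, 50000


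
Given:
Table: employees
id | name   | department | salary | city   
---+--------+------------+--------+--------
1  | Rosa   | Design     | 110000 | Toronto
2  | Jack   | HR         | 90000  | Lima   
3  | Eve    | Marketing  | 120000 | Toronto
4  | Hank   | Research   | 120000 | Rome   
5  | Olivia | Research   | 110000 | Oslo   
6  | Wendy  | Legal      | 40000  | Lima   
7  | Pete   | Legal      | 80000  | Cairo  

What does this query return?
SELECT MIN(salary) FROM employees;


Salaries: 110000, 90000, 120000, 120000, 110000, 40000, 80000
MIN = 40000

40000


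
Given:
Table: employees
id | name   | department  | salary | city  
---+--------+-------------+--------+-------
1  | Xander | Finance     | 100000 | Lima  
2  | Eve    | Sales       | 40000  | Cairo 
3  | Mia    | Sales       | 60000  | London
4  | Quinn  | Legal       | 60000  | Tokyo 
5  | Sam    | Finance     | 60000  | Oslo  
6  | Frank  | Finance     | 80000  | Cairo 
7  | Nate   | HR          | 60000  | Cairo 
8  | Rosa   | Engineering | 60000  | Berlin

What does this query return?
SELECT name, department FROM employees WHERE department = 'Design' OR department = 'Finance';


Filtering: department = 'Design' OR 'Finance'
Matching: 3 rows

3 rows:
Xander, Finance
Sam, Finance
Frank, Finance


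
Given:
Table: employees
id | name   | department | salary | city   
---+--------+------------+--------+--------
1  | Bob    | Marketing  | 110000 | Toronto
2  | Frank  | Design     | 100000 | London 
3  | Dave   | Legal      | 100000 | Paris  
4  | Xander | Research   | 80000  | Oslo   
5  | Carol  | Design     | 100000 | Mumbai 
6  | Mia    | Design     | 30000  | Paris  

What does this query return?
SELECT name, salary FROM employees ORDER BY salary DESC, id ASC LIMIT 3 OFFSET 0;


Sort by salary DESC (id ASC tiebreak), then skip 0 and take 3
Rows 1 through 3

3 rows:
Bob, 110000
Frank, 100000
Dave, 100000


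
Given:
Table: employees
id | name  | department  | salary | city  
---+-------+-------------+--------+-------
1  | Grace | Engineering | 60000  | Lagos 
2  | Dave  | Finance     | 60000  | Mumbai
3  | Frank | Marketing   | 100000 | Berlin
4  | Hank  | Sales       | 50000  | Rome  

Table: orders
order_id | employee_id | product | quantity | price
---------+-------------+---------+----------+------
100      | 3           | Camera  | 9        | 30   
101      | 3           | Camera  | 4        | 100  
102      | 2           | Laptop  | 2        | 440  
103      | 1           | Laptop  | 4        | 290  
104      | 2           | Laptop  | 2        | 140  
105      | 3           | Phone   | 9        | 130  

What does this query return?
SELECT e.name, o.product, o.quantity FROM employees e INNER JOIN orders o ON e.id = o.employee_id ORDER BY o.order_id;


Joining employees.id = orders.employee_id:
  employee Frank (id=3) -> order Camera
  employee Frank (id=3) -> order Camera
  employee Dave (id=2) -> order Laptop
  employee Grace (id=1) -> order Laptop
  employee Dave (id=2) -> order Laptop
  employee Frank (id=3) -> order Phone


6 rows:
Frank, Camera, 9
Frank, Camera, 4
Dave, Laptop, 2
Grace, Laptop, 4
Dave, Laptop, 2
Frank, Phone, 9


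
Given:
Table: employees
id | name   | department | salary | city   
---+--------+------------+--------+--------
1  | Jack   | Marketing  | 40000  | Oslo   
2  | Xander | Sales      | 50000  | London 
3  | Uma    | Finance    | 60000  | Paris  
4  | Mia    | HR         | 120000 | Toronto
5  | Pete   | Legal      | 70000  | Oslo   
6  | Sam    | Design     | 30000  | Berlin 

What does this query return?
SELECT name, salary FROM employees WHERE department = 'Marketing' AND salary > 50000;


Filtering: department = 'Marketing' AND salary > 50000
Matching: 0 rows

Empty result set (0 rows)


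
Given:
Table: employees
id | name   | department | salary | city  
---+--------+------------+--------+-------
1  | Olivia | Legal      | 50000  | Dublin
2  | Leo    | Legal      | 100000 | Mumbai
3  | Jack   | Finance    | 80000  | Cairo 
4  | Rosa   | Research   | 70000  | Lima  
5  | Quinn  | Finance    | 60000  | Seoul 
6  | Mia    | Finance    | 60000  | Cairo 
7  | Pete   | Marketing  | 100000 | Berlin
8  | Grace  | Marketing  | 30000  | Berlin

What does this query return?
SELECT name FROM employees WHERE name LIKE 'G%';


LIKE 'G%' matches names starting with 'G'
Matching: 1

1 rows:
Grace


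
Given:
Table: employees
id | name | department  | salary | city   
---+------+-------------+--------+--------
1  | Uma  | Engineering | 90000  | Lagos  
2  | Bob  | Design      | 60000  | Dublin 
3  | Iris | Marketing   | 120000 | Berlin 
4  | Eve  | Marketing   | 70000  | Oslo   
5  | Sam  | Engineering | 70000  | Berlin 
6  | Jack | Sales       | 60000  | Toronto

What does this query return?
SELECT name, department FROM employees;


Projecting columns: name, department

6 rows:
Uma, Engineering
Bob, Design
Iris, Marketing
Eve, Marketing
Sam, Engineering
Jack, Sales


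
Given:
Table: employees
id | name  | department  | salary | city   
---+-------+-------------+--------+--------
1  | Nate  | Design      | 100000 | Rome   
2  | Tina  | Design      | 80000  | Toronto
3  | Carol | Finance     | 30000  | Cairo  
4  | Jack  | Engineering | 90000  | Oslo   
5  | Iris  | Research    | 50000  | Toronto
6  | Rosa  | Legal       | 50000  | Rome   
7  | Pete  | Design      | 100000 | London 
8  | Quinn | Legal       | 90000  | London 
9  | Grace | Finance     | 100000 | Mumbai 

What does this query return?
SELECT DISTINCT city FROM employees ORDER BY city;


All 'city' values (row order): Rome, Toronto, Cairo, Oslo, Toronto, Rome, London, London, Mumbai
Removing duplicates leaves 6 unique value(s).

6 values:
Cairo
London
Mumbai
Oslo
Rome
Toronto


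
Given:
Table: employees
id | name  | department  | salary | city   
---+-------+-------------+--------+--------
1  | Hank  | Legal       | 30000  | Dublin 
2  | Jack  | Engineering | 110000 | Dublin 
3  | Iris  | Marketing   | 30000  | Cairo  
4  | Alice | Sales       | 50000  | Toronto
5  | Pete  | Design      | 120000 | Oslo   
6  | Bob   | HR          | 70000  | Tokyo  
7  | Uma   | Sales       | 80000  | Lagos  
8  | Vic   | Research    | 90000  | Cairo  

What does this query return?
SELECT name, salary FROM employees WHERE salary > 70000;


Filtering: salary > 70000
Matching: 4 rows

4 rows:
Jack, 110000
Pete, 120000
Uma, 80000
Vic, 90000


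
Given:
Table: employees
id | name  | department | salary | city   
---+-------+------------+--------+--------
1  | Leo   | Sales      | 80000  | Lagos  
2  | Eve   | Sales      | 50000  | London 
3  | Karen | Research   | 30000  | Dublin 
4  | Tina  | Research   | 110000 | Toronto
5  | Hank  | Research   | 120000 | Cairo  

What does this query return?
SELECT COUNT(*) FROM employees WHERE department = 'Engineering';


Counting rows where department = 'Engineering'


0


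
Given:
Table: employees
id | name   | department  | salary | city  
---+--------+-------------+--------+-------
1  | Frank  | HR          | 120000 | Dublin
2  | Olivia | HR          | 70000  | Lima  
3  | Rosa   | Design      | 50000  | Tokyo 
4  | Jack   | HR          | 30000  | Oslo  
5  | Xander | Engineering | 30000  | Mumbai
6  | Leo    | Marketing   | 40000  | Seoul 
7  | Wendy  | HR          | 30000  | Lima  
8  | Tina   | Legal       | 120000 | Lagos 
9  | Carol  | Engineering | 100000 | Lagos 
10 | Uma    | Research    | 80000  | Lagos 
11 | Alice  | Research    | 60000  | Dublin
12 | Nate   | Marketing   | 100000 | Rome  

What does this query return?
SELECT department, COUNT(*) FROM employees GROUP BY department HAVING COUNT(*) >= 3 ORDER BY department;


Groups with count >= 3:
  HR: 4 -> PASS
  Design: 1 -> filtered out
  Engineering: 2 -> filtered out
  Legal: 1 -> filtered out
  Marketing: 2 -> filtered out
  Research: 2 -> filtered out


1 groups:
HR, 4


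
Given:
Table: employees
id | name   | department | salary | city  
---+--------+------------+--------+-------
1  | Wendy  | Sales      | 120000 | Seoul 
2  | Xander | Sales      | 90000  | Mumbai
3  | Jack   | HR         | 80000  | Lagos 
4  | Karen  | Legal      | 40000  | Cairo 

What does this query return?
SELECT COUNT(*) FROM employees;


COUNT(*) counts all rows

4


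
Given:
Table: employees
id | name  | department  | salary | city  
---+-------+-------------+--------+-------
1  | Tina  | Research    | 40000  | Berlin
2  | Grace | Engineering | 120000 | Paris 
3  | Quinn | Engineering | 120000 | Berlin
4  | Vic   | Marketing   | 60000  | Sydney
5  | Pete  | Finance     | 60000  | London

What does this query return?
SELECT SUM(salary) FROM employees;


SUM(salary) = 40000 + 120000 + 120000 + 60000 + 60000 = 400000

400000


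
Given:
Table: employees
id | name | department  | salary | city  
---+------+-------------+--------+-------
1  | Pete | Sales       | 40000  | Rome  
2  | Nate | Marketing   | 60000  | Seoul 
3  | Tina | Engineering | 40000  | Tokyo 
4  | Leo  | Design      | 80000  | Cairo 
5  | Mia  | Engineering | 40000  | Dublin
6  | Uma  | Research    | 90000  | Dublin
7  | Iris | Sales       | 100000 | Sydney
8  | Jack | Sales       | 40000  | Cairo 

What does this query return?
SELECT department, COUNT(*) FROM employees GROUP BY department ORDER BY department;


Assigning each row to its department group:
  Pete -> Sales
  Nate -> Marketing
  Tina -> Engineering
  Leo -> Design
  Mia -> Engineering
  Uma -> Research
  Iris -> Sales
  Jack -> Sales


5 groups:
Design, 1
Engineering, 2
Marketing, 1
Research, 1
Sales, 3


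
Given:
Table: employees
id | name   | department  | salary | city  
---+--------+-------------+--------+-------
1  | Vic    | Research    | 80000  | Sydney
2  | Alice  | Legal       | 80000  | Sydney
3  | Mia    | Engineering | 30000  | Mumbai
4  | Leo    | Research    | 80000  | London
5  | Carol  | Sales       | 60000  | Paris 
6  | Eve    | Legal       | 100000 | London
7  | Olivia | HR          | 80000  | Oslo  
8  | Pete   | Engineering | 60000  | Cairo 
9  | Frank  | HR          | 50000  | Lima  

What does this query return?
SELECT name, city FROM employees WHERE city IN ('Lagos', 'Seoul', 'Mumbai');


Filtering: city IN ('Lagos', 'Seoul', 'Mumbai')
Matching: 1 rows

1 rows:
Mia, Mumbai


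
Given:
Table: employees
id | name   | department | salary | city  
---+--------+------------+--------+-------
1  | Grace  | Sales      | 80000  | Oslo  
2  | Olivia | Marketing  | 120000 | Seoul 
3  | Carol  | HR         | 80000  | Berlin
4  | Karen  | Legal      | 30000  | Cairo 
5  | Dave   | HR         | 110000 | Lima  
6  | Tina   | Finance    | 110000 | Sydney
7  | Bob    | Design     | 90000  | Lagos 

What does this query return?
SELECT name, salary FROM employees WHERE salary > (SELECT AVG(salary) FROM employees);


Subquery: AVG(salary) = 88571.43
Filtering: salary > 88571.43
  Olivia (120000) -> MATCH
  Dave (110000) -> MATCH
  Tina (110000) -> MATCH
  Bob (90000) -> MATCH


4 rows:
Olivia, 120000
Dave, 110000
Tina, 110000
Bob, 90000


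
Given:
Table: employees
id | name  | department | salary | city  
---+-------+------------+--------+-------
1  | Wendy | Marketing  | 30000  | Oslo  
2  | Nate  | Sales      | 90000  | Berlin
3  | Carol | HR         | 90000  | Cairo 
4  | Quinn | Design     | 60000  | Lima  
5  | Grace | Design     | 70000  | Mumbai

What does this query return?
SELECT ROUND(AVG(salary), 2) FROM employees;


SUM(salary) = 340000
COUNT = 5
ROUND(AVG, 2) = ROUND(340000 / 5, 2) = 68000.0

68000.0


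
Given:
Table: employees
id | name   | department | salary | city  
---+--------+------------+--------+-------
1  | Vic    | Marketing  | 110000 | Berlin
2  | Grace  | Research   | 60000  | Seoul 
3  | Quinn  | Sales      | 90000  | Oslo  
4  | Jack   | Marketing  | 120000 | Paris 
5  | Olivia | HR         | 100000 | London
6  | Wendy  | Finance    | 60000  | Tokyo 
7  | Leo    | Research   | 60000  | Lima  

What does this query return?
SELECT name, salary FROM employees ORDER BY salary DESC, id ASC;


Sorting by salary DESC, then id ASC for ties

7 rows:
Jack, 120000
Vic, 110000
Olivia, 100000
Quinn, 90000
Grace, 60000
Wendy, 60000
Leo, 60000


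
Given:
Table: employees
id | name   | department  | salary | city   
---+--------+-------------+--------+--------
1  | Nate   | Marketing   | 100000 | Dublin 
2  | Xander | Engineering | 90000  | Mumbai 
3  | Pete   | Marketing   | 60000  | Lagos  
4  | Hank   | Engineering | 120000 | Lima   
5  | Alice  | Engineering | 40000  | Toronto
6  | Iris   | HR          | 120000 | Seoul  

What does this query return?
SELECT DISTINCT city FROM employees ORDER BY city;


All 'city' values (row order): Dublin, Mumbai, Lagos, Lima, Toronto, Seoul
Removing duplicates leaves 6 unique value(s).

6 values:
Dublin
Lagos
Lima
Mumbai
Seoul
Toronto


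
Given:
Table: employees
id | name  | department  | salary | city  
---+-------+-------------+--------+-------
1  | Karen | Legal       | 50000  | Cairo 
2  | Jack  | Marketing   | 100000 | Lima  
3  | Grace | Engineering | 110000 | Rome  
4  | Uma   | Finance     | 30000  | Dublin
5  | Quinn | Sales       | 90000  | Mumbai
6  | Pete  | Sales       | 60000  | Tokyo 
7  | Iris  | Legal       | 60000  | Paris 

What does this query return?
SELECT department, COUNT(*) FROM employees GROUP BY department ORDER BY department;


Assigning each row to its department group:
  Karen -> Legal
  Jack -> Marketing
  Grace -> Engineering
  Uma -> Finance
  Quinn -> Sales
  Pete -> Sales
  Iris -> Legal


5 groups:
Engineering, 1
Finance, 1
Legal, 2
Marketing, 1
Sales, 2


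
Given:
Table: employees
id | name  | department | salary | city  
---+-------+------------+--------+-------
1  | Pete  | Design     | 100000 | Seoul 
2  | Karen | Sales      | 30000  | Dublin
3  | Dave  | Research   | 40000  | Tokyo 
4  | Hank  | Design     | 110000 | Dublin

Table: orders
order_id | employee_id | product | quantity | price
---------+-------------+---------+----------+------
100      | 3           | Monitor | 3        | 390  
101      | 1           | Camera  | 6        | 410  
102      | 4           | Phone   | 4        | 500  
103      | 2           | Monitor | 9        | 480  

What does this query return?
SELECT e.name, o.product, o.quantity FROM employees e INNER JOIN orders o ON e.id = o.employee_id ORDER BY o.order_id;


Joining employees.id = orders.employee_id:
  employee Dave (id=3) -> order Monitor
  employee Pete (id=1) -> order Camera
  employee Hank (id=4) -> order Phone
  employee Karen (id=2) -> order Monitor


4 rows:
Dave, Monitor, 3
Pete, Camera, 6
Hank, Phone, 4
Karen, Monitor, 9


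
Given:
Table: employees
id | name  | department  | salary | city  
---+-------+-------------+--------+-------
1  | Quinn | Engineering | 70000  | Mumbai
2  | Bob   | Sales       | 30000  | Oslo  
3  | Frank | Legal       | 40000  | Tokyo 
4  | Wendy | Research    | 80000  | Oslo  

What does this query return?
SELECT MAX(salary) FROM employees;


Salaries: 70000, 30000, 40000, 80000
MAX = 80000

80000


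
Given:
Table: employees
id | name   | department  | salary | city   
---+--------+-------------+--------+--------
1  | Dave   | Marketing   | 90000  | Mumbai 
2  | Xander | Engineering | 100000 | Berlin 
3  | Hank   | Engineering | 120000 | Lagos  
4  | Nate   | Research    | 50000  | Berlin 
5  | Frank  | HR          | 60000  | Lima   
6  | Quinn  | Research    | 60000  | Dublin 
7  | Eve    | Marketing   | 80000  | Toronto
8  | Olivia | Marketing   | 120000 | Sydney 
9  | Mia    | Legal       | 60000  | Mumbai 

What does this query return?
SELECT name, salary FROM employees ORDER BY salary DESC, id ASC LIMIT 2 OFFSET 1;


Sort by salary DESC (id ASC tiebreak), then skip 1 and take 2
Rows 2 through 3

2 rows:
Olivia, 120000
Xander, 100000


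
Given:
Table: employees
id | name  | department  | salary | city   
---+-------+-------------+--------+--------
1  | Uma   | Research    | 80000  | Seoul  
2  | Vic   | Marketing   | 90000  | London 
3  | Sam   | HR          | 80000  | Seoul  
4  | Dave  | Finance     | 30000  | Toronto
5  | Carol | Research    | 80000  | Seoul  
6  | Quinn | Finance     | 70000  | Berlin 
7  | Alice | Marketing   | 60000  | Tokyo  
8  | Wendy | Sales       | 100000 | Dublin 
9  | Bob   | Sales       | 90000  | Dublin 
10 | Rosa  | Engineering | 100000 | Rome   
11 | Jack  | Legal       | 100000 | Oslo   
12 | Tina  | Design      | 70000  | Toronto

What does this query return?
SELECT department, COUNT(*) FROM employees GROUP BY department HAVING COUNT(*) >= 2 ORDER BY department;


Groups with count >= 2:
  Finance: 2 -> PASS
  Marketing: 2 -> PASS
  Research: 2 -> PASS
  Sales: 2 -> PASS
  Design: 1 -> filtered out
  Engineering: 1 -> filtered out
  HR: 1 -> filtered out
  Legal: 1 -> filtered out


4 groups:
Finance, 2
Marketing, 2
Research, 2
Sales, 2


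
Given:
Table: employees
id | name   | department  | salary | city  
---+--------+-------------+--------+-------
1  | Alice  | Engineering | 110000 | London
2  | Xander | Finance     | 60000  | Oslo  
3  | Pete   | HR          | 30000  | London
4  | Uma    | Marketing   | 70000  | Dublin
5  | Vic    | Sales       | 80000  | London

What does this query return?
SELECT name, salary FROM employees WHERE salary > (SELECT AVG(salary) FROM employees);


Subquery: AVG(salary) = 70000.0
Filtering: salary > 70000.0
  Alice (110000) -> MATCH
  Vic (80000) -> MATCH


2 rows:
Alice, 110000
Vic, 80000
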